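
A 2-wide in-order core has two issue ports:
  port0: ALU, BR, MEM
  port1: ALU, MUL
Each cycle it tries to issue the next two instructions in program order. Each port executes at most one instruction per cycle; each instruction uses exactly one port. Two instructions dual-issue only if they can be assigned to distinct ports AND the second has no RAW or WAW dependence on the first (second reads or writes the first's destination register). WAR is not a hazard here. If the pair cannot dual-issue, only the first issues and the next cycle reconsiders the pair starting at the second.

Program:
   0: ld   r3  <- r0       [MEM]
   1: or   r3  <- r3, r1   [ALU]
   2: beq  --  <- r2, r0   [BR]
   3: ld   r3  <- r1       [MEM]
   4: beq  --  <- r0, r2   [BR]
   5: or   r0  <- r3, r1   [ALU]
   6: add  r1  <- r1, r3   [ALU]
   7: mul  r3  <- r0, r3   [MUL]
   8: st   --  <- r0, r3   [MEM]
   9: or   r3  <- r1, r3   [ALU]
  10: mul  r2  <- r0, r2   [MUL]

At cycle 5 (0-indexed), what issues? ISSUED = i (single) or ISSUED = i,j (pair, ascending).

ISSUED = 8,9

[0] i0  ld  -- RAW+WAW r3
[1] i1+i2  or beq  -- pair
[2] i3  ld  -- no-port MEM/BR
[3] i4+i5  beq or  -- pair
[4] i6+i7  add mul  -- pair
[5] i8+i9  st or  -- pair
[6] i10  mul  -- tail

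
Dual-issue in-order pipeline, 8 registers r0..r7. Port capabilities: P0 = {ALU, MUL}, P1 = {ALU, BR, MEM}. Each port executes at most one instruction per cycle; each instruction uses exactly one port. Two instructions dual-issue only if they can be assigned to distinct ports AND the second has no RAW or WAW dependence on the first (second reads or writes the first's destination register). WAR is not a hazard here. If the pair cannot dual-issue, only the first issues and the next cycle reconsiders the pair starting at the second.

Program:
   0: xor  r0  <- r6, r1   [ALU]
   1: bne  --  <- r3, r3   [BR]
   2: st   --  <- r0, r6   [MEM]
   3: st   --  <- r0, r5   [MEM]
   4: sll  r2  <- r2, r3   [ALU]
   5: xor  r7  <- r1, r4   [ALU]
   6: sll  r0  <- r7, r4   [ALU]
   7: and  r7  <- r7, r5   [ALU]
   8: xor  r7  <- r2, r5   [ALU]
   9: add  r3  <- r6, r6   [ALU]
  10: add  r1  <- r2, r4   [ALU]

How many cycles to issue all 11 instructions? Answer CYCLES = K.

CYCLES = 7

[0] i0/i1  xor+bne  -- pair
[1] i2  st  -- no-port MEM/MEM
[2] i3/i4  st+sll  -- pair
[3] i5  xor  -- RAW r7
[4] i6/i7  sll+and  -- pair
[5] i8/i9  xor+add  -- pair
[6] i10  add  -- tail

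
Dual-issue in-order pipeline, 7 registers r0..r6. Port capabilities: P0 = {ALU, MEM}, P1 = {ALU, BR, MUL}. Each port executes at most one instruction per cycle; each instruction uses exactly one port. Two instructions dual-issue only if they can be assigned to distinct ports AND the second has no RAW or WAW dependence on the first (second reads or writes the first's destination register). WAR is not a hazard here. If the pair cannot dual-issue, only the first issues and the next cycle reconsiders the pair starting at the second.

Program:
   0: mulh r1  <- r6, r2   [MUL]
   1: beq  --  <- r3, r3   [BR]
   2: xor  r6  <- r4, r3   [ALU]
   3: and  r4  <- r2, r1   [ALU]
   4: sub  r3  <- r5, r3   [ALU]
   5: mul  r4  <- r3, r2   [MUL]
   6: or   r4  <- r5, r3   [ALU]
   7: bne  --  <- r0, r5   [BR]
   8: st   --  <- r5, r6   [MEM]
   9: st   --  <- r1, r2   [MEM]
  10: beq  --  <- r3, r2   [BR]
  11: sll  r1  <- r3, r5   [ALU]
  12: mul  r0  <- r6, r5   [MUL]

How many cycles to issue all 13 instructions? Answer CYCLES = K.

CYCLES = 8

#0 head=0: mulh.MUL i0 no-port MUL/BR
#1 head=1: beq.BR xor.ALU i1+i2 2-wide
#2 head=3: and.ALU sub.ALU i3+i4 2-wide
#3 head=5: mul.MUL i5 WAW r4
#4 head=6: or.ALU bne.BR i6+i7 2-wide
#5 head=8: st.MEM i8 no-port MEM/MEM
#6 head=9: st.MEM beq.BR i9+i10 2-wide
#7 head=11: sll.ALU mul.MUL i11+i12 2-wide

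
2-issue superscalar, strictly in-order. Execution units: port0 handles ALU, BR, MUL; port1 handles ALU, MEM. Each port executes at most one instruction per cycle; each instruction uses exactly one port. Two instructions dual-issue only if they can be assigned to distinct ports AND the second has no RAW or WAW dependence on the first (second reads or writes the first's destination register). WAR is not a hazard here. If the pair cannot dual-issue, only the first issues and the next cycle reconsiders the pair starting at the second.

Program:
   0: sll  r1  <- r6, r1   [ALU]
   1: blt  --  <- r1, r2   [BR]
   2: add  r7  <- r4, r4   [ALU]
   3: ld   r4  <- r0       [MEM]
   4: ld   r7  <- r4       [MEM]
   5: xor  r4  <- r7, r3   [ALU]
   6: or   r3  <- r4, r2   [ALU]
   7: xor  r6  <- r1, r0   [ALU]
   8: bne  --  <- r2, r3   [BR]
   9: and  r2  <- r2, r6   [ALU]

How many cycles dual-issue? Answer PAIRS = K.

[0] i0  sll.ALU  -- RAW r1
[1] i1,i2  blt.BR/add.ALU  -- pair
[2] i3  ld.MEM  -- no-port MEM/MEM
[3] i4  ld.MEM  -- RAW r7
[4] i5  xor.ALU  -- RAW r4
[5] i6,i7  or.ALU/xor.ALU  -- pair
[6] i8,i9  bne.BR/and.ALU  -- pair

PAIRS = 3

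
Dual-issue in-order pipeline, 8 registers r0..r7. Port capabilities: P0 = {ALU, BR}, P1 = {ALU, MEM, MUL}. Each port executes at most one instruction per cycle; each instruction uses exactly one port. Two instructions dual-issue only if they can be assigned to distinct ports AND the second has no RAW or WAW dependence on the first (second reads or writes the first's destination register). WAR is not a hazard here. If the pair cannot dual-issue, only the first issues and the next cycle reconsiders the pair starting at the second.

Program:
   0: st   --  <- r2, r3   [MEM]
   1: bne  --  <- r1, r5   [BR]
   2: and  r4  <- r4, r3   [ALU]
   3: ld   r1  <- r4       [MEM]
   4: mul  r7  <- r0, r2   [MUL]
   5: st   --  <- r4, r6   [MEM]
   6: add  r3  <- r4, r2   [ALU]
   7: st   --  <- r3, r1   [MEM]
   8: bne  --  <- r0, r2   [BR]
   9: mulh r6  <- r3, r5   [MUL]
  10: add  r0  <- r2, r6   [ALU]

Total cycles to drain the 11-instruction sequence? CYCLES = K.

CYCLES = 8

  cy0 -> i0&i1 (st/bne) dual
  cy1 -> i2 (and) RAW r4
  cy2 -> i3 (ld) no-port MEM/MUL
  cy3 -> i4 (mul) no-port MUL/MEM
  cy4 -> i5&i6 (st/add) dual
  cy5 -> i7&i8 (st/bne) dual
  cy6 -> i9 (mulh) RAW r6
  cy7 -> i10 (add) tail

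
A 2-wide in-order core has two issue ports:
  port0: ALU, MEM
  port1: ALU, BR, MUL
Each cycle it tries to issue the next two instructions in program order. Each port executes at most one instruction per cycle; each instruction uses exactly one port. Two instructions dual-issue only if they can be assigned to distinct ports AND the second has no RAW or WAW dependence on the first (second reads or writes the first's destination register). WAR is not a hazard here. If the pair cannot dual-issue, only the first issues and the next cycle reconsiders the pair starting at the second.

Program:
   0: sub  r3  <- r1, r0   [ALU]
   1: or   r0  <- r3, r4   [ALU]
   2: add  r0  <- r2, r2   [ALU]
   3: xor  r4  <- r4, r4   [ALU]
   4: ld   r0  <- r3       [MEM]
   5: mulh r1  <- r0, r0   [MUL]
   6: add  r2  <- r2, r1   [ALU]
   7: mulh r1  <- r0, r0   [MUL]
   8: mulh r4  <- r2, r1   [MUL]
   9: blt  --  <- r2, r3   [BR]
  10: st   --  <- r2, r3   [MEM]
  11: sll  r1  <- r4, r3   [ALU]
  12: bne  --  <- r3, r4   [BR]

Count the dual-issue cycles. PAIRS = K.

[0] i0  sub  -- RAW r3
[1] i1  or  -- WAW r0
[2] i2/i3  add;xor  -- dual
[3] i4  ld  -- RAW r0
[4] i5  mulh  -- RAW r1
[5] i6/i7  add;mulh  -- dual
[6] i8  mulh  -- no-port MUL/BR
[7] i9/i10  blt;st  -- dual
[8] i11/i12  sll;bne  -- dual

PAIRS = 4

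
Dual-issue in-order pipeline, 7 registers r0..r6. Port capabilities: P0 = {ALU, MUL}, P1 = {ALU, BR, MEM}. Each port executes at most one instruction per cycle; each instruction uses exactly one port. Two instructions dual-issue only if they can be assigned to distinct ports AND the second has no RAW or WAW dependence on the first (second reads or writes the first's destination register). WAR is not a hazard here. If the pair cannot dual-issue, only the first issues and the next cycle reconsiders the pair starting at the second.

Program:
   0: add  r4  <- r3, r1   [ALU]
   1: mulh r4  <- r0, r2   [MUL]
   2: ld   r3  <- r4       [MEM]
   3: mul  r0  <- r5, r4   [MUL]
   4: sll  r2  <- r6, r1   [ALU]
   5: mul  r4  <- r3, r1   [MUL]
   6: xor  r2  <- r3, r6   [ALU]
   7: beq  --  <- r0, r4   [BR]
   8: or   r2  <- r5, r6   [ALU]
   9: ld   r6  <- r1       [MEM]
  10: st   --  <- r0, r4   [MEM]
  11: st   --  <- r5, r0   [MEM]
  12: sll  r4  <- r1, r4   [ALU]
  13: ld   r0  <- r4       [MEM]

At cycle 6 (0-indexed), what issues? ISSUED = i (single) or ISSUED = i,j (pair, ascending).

ISSUED = 10

c0: i0 add  WAW r4
c1: i1 mulh  RAW r4
c2: i2&i3 ld/mul  dual
c3: i4&i5 sll/mul  dual
c4: i6&i7 xor/beq  dual
c5: i8&i9 or/ld  dual
c6: i10 st  no-port MEM/MEM
c7: i11&i12 st/sll  dual
c8: i13 ld  tail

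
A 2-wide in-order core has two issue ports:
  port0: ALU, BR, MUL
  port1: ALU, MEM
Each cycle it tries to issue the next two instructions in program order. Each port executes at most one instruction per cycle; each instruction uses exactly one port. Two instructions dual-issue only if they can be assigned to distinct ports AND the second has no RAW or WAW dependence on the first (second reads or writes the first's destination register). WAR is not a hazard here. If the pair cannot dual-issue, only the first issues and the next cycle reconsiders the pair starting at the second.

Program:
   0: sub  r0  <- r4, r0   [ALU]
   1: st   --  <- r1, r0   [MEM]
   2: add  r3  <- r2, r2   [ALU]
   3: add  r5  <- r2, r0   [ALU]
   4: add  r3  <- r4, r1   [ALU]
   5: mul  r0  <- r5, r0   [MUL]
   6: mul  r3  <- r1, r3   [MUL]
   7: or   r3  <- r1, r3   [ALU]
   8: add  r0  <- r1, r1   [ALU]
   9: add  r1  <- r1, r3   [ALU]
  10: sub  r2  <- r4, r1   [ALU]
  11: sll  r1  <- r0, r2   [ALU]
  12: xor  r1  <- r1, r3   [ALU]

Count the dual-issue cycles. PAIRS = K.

PAIRS = 3

0. sub @i0  | RAW r0
1. st;add @i1&i2  | 2-wide
2. add;add @i3&i4  | 2-wide
3. mul @i5  | no-port MUL/MUL
4. mul @i6  | RAW+WAW r3
5. or;add @i7&i8  | 2-wide
6. add @i9  | RAW r1
7. sub @i10  | RAW r2
8. sll @i11  | RAW+WAW r1
9. xor @i12  | tail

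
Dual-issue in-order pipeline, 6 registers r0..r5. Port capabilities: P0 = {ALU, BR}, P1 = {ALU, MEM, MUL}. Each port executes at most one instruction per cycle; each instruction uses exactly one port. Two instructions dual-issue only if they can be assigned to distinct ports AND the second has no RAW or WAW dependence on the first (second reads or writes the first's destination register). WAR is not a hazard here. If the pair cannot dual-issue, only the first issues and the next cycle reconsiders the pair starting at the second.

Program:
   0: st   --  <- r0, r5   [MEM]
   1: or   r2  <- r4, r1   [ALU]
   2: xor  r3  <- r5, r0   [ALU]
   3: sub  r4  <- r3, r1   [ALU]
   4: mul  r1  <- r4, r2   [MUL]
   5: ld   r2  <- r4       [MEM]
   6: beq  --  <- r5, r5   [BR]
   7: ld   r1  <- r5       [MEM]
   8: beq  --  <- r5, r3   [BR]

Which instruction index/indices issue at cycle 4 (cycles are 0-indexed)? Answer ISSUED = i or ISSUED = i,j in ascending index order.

ISSUED = 5,6

c0: i0/i1 st/or  dual
c1: i2 xor  RAW r3
c2: i3 sub  RAW r4
c3: i4 mul  no-port MUL/MEM
c4: i5/i6 ld/beq  dual
c5: i7/i8 ld/beq  dual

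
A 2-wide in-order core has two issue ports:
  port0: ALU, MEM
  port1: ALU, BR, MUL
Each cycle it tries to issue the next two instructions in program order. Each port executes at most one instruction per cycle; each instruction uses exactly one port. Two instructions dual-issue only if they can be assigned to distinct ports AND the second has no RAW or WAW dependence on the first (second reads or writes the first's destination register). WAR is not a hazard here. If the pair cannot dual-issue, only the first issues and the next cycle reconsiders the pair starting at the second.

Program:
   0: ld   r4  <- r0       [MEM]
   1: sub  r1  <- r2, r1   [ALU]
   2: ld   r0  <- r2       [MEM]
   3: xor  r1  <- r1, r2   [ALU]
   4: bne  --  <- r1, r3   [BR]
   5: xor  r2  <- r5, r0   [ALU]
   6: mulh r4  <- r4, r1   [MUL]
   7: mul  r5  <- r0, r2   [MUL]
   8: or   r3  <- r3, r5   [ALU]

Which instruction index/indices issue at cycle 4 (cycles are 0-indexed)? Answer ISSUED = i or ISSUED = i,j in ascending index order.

ISSUED = 7

[0] i0&i1  ld/sub  -- dual
[1] i2&i3  ld/xor  -- dual
[2] i4&i5  bne/xor  -- dual
[3] i6  mulh  -- no-port MUL/MUL
[4] i7  mul  -- RAW r5
[5] i8  or  -- tail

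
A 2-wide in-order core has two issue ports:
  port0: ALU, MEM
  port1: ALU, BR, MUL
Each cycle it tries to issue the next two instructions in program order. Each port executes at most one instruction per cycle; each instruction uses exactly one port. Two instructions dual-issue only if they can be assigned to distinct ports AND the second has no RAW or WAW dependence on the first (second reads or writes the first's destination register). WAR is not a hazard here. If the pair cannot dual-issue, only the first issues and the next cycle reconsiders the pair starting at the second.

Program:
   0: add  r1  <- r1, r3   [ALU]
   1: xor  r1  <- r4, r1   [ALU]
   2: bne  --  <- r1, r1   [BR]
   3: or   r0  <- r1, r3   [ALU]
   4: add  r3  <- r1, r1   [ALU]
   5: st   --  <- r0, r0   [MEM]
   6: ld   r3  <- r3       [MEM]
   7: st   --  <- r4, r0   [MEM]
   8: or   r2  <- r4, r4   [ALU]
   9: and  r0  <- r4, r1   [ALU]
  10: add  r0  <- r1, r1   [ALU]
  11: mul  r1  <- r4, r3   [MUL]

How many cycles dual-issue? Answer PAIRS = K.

#0 head=0: add i0 RAW+WAW r1
#1 head=1: xor i1 RAW r1
#2 head=2: bne/or i2+i3 2-wide
#3 head=4: add/st i4+i5 2-wide
#4 head=6: ld i6 no-port MEM/MEM
#5 head=7: st/or i7+i8 2-wide
#6 head=9: and i9 WAW r0
#7 head=10: add/mul i10+i11 2-wide

PAIRS = 4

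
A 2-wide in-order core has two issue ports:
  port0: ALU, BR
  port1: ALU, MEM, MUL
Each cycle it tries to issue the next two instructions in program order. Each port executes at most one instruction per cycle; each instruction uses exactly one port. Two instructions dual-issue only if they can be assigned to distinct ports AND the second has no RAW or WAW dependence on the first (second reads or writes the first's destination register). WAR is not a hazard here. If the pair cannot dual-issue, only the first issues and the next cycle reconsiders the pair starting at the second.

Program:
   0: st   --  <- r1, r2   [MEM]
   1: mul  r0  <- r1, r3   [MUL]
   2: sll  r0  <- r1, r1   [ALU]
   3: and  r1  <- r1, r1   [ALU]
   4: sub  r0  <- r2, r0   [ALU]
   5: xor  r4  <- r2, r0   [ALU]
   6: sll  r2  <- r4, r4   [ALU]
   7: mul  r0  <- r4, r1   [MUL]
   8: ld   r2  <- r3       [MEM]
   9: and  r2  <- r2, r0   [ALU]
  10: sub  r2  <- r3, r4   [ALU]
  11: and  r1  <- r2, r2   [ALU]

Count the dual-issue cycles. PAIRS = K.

[0] i0  st  -- no-port MEM/MUL
[1] i1  mul  -- WAW r0
[2] i2+i3  sll/and  -- 2-wide
[3] i4  sub  -- RAW r0
[4] i5  xor  -- RAW r4
[5] i6+i7  sll/mul  -- 2-wide
[6] i8  ld  -- RAW+WAW r2
[7] i9  and  -- WAW r2
[8] i10  sub  -- RAW r2
[9] i11  and  -- tail

PAIRS = 2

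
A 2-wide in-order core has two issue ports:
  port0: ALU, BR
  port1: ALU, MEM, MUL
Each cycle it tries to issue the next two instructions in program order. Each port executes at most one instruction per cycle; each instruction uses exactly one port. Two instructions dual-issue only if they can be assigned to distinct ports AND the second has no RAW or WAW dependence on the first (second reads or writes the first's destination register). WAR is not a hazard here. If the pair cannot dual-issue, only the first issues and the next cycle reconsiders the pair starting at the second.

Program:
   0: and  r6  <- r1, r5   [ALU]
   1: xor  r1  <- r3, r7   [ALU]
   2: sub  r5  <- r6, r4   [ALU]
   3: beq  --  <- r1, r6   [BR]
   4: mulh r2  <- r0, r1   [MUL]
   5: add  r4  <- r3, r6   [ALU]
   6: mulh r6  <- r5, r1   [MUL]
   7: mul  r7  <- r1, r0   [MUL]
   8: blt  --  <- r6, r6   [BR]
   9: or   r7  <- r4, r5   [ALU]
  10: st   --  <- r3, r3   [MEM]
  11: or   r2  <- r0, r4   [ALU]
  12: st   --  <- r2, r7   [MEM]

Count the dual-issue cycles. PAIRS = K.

PAIRS = 5

c0: i0,i1 and xor  pair
c1: i2,i3 sub beq  pair
c2: i4,i5 mulh add  pair
c3: i6 mulh  no-port MUL/MUL
c4: i7,i8 mul blt  pair
c5: i9,i10 or st  pair
c6: i11 or  RAW r2
c7: i12 st  tail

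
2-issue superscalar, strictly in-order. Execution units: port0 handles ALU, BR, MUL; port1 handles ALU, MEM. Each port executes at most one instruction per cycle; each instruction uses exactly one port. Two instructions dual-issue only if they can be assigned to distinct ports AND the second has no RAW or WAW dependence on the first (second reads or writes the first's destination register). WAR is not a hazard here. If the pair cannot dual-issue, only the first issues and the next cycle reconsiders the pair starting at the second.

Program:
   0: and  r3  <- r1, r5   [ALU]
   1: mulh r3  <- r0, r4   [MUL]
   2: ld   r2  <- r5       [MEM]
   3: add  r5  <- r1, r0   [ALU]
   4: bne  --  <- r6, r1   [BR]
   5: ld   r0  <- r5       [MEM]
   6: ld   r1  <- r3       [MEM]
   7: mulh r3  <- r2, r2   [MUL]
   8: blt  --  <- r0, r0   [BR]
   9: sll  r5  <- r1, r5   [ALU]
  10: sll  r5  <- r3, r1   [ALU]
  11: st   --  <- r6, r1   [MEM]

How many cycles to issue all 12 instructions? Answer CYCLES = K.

CYCLES = 7

t=0 i0:and ; WAW r3
t=1 i1&i2:mulh;ld ; dual
t=2 i3&i4:add;bne ; dual
t=3 i5:ld ; no-port MEM/MEM
t=4 i6&i7:ld;mulh ; dual
t=5 i8&i9:blt;sll ; dual
t=6 i10&i11:sll;st ; dual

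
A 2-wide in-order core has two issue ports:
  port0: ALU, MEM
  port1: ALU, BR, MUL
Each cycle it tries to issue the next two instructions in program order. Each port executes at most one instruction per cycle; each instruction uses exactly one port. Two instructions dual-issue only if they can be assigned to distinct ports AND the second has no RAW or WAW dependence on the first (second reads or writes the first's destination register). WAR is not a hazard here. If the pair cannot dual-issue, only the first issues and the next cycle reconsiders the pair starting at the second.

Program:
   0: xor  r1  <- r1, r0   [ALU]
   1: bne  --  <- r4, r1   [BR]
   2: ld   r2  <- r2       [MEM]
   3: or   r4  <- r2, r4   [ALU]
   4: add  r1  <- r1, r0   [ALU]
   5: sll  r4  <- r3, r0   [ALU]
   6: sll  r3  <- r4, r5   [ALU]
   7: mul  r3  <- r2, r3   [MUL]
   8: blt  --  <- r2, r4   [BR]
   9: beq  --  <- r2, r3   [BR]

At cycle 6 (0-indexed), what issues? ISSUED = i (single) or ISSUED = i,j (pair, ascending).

0. xor.ALU @i0  | RAW r1
1. bne.BR+ld.MEM @i1,i2  | dual
2. or.ALU+add.ALU @i3,i4  | dual
3. sll.ALU @i5  | RAW r4
4. sll.ALU @i6  | RAW+WAW r3
5. mul.MUL @i7  | no-port MUL/BR
6. blt.BR @i8  | no-port BR/BR
7. beq.BR @i9  | tail

ISSUED = 8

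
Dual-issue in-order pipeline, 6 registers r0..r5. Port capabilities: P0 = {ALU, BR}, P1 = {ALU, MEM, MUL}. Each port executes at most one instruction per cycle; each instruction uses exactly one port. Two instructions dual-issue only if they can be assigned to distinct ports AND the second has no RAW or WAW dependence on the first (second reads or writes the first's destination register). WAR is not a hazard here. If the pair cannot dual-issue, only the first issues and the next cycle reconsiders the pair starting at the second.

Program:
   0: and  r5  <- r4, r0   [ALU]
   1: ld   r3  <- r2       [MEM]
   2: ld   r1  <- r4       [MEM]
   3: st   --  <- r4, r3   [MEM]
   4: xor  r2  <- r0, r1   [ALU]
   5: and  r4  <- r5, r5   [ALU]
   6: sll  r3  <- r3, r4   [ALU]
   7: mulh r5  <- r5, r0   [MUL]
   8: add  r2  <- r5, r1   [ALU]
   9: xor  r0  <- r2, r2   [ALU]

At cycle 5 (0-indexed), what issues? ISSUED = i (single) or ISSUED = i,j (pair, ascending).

[0] i0,i1  and;ld  -- dual
[1] i2  ld  -- no-port MEM/MEM
[2] i3,i4  st;xor  -- dual
[3] i5  and  -- RAW r4
[4] i6,i7  sll;mulh  -- dual
[5] i8  add  -- RAW r2
[6] i9  xor  -- tail

ISSUED = 8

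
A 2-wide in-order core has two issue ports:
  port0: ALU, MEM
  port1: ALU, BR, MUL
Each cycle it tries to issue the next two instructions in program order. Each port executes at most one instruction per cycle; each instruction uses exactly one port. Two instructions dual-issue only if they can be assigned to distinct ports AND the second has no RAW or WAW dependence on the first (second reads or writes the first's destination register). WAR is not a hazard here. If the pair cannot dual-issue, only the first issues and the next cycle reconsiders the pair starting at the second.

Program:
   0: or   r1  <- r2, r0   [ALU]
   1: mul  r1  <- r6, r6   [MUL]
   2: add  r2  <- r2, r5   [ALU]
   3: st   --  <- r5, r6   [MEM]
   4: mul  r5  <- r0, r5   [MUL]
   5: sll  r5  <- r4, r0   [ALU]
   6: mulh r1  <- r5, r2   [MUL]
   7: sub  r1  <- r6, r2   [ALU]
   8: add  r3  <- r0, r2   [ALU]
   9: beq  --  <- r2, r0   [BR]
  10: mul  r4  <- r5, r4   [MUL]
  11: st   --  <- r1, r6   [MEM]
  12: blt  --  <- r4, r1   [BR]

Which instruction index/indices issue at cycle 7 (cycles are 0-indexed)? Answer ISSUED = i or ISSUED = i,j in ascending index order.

ISSUED = 10,11

#0 head=0: or i0 WAW r1
#1 head=1: mul/add i1&i2 dual
#2 head=3: st/mul i3&i4 dual
#3 head=5: sll i5 RAW r5
#4 head=6: mulh i6 WAW r1
#5 head=7: sub/add i7&i8 dual
#6 head=9: beq i9 no-port BR/MUL
#7 head=10: mul/st i10&i11 dual
#8 head=12: blt i12 tail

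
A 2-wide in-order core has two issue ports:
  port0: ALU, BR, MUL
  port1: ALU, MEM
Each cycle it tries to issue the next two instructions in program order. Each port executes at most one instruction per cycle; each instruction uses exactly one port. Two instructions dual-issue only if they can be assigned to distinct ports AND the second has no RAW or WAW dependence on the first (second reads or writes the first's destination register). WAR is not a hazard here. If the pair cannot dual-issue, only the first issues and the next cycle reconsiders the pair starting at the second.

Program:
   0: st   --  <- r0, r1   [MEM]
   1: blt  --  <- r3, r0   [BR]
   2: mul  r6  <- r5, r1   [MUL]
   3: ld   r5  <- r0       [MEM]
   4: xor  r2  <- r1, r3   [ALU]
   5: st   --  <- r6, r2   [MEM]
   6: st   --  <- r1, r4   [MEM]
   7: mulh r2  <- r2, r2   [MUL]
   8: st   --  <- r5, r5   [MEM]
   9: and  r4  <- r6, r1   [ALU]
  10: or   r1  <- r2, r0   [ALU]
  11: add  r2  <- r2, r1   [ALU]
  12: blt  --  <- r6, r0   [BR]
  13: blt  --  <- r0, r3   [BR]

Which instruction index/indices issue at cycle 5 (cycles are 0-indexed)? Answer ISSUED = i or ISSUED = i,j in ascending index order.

[0] i0/i1  st;blt  -- 2-wide
[1] i2/i3  mul;ld  -- 2-wide
[2] i4  xor  -- RAW r2
[3] i5  st  -- no-port MEM/MEM
[4] i6/i7  st;mulh  -- 2-wide
[5] i8/i9  st;and  -- 2-wide
[6] i10  or  -- RAW r1
[7] i11/i12  add;blt  -- 2-wide
[8] i13  blt  -- tail

ISSUED = 8,9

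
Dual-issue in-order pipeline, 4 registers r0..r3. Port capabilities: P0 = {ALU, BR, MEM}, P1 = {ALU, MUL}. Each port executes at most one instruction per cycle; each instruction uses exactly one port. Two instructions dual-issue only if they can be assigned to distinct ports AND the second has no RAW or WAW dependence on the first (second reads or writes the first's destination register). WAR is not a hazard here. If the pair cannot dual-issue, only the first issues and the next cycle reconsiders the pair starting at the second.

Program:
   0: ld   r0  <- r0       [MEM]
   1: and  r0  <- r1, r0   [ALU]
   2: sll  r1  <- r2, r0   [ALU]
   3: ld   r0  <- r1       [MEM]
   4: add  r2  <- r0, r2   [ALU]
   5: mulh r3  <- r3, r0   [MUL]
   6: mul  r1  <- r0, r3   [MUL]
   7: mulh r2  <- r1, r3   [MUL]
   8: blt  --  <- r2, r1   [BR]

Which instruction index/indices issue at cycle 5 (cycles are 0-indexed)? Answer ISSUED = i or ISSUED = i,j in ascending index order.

c0: i0 ld  RAW+WAW r0
c1: i1 and  RAW r0
c2: i2 sll  RAW r1
c3: i3 ld  RAW r0
c4: i4,i5 add+mulh  2-wide
c5: i6 mul  no-port MUL/MUL
c6: i7 mulh  RAW r2
c7: i8 blt  tail

ISSUED = 6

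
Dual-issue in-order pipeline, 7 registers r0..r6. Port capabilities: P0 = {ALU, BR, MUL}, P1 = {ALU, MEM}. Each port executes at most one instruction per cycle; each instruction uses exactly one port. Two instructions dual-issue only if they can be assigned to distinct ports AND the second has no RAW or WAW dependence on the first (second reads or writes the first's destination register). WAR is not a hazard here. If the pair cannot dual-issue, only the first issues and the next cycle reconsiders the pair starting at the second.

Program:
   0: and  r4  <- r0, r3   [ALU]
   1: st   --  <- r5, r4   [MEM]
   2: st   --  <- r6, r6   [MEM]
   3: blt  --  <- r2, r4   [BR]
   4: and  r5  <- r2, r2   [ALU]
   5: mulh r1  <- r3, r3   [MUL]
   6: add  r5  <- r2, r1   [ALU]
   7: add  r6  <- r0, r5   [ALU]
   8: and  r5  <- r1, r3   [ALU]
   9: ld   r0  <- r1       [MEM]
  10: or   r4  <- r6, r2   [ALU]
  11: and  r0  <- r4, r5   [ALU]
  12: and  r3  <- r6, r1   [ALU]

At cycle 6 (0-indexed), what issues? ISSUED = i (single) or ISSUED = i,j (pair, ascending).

  cy0 -> i0 (and) RAW r4
  cy1 -> i1 (st) no-port MEM/MEM
  cy2 -> i2&i3 (st;blt) dual
  cy3 -> i4&i5 (and;mulh) dual
  cy4 -> i6 (add) RAW r5
  cy5 -> i7&i8 (add;and) dual
  cy6 -> i9&i10 (ld;or) dual
  cy7 -> i11&i12 (and;and) dual

ISSUED = 9,10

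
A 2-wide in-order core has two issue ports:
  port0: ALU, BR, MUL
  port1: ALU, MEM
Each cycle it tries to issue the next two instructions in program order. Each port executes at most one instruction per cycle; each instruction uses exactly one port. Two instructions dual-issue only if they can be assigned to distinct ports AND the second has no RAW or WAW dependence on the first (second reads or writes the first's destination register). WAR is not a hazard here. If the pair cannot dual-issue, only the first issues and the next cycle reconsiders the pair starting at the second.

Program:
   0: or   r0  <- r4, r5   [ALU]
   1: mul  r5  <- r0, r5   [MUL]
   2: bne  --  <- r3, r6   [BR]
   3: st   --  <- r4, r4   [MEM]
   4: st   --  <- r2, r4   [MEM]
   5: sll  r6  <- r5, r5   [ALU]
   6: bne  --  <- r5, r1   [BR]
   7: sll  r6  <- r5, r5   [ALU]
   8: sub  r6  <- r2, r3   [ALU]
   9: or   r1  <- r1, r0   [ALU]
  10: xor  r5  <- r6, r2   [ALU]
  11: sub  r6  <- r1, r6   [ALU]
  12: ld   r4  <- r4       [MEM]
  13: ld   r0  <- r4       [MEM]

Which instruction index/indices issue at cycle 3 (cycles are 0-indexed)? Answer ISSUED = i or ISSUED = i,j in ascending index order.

ISSUED = 4,5

#0 head=0: or.ALU i0 RAW r0
#1 head=1: mul.MUL i1 no-port MUL/BR
#2 head=2: bne.BR+st.MEM i2/i3 pair
#3 head=4: st.MEM+sll.ALU i4/i5 pair
#4 head=6: bne.BR+sll.ALU i6/i7 pair
#5 head=8: sub.ALU+or.ALU i8/i9 pair
#6 head=10: xor.ALU+sub.ALU i10/i11 pair
#7 head=12: ld.MEM i12 no-port MEM/MEM
#8 head=13: ld.MEM i13 tail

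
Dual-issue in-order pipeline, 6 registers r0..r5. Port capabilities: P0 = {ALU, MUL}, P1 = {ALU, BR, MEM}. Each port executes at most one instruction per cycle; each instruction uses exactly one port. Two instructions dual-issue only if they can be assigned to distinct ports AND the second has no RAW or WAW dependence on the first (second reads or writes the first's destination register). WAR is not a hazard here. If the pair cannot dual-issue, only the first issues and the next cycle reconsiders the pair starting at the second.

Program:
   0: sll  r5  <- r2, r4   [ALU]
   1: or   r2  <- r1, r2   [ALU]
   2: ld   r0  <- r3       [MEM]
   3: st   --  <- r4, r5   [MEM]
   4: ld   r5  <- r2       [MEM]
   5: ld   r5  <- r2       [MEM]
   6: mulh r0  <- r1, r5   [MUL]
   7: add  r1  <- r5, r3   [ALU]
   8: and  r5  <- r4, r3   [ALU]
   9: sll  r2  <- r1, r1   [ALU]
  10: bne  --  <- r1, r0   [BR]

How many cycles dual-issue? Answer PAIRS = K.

c0: i0,i1 sll.ALU or.ALU  pair
c1: i2 ld.MEM  no-port MEM/MEM
c2: i3 st.MEM  no-port MEM/MEM
c3: i4 ld.MEM  no-port MEM/MEM
c4: i5 ld.MEM  RAW r5
c5: i6,i7 mulh.MUL add.ALU  pair
c6: i8,i9 and.ALU sll.ALU  pair
c7: i10 bne.BR  tail

PAIRS = 3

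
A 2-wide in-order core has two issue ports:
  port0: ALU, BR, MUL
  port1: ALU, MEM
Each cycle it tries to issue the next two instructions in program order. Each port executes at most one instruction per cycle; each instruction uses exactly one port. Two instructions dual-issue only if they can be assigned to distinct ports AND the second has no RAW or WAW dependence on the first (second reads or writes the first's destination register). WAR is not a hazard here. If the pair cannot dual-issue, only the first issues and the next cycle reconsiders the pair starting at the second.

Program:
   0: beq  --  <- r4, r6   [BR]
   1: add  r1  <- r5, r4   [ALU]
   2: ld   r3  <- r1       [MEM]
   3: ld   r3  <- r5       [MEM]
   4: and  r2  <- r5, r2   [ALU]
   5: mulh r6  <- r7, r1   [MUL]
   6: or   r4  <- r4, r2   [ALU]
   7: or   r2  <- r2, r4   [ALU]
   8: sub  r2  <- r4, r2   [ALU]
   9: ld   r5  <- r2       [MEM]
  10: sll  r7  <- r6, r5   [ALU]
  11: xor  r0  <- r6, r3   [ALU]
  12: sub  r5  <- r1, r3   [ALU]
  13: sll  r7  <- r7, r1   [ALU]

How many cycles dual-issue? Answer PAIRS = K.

c0: i0,i1 beq.BR;add.ALU  dual
c1: i2 ld.MEM  no-port MEM/MEM
c2: i3,i4 ld.MEM;and.ALU  dual
c3: i5,i6 mulh.MUL;or.ALU  dual
c4: i7 or.ALU  RAW+WAW r2
c5: i8 sub.ALU  RAW r2
c6: i9 ld.MEM  RAW r5
c7: i10,i11 sll.ALU;xor.ALU  dual
c8: i12,i13 sub.ALU;sll.ALU  dual

PAIRS = 5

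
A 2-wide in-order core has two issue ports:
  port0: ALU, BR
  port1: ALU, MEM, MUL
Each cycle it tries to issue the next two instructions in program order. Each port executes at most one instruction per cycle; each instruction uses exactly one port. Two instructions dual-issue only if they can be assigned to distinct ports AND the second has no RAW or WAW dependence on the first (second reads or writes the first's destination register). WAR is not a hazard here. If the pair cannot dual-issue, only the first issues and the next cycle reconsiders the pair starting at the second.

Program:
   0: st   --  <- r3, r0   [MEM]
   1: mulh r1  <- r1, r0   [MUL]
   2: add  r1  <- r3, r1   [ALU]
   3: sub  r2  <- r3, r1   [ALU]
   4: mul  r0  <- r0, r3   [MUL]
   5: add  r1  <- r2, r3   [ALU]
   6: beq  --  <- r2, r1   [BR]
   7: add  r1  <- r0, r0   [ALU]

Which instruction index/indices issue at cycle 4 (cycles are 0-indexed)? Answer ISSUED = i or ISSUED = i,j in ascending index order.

ISSUED = 5

  cy0 -> i0 (st) no-port MEM/MUL
  cy1 -> i1 (mulh) RAW+WAW r1
  cy2 -> i2 (add) RAW r1
  cy3 -> i3/i4 (sub;mul) dual
  cy4 -> i5 (add) RAW r1
  cy5 -> i6/i7 (beq;add) dual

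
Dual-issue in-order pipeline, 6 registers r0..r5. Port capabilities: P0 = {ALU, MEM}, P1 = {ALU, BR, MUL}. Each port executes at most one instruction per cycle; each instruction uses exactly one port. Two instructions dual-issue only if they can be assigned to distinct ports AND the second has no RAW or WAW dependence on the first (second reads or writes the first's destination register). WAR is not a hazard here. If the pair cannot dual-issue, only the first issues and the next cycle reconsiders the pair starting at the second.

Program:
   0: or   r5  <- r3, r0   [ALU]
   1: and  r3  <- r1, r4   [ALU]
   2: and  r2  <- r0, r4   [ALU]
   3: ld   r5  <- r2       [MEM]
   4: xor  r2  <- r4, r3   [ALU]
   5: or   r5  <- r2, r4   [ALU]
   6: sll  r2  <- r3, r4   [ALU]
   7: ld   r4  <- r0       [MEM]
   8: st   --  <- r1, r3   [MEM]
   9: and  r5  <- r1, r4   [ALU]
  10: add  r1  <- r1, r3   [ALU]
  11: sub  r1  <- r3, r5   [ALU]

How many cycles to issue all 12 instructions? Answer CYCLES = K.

c0: i0,i1 or/and  dual
c1: i2 and  RAW r2
c2: i3,i4 ld/xor  dual
c3: i5,i6 or/sll  dual
c4: i7 ld  no-port MEM/MEM
c5: i8,i9 st/and  dual
c6: i10 add  WAW r1
c7: i11 sub  tail

CYCLES = 8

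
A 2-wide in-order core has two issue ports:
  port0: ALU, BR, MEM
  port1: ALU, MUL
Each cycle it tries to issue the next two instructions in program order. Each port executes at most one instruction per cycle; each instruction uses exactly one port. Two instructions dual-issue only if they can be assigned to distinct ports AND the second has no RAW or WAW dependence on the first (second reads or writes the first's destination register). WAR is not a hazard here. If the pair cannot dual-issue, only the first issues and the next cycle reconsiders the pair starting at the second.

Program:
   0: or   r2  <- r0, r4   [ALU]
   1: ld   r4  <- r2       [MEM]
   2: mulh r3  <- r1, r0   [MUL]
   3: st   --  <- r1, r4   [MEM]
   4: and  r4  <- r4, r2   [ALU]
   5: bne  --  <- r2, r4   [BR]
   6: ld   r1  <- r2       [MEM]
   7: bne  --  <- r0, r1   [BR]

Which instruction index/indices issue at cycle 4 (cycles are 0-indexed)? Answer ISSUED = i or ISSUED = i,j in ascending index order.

ISSUED = 6

#0 head=0: or i0 RAW r2
#1 head=1: ld mulh i1+i2 2-wide
#2 head=3: st and i3+i4 2-wide
#3 head=5: bne i5 no-port BR/MEM
#4 head=6: ld i6 no-port MEM/BR
#5 head=7: bne i7 tail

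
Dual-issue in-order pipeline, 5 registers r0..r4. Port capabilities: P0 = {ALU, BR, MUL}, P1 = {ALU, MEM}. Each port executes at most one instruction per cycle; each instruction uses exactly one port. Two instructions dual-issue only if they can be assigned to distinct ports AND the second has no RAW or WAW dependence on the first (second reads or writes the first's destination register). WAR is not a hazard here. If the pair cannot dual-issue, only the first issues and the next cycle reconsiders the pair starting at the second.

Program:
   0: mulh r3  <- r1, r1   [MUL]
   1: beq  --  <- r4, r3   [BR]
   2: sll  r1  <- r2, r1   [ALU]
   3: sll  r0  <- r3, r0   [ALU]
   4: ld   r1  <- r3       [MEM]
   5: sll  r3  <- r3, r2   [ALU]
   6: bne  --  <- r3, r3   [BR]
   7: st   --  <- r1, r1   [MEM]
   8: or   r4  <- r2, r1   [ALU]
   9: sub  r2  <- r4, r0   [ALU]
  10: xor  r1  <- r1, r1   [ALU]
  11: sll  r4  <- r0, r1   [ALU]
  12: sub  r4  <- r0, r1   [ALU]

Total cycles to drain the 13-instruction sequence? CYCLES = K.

c0: i0 mulh  no-port MUL/BR
c1: i1/i2 beq sll  dual
c2: i3/i4 sll ld  dual
c3: i5 sll  RAW r3
c4: i6/i7 bne st  dual
c5: i8 or  RAW r4
c6: i9/i10 sub xor  dual
c7: i11 sll  WAW r4
c8: i12 sub  tail

CYCLES = 9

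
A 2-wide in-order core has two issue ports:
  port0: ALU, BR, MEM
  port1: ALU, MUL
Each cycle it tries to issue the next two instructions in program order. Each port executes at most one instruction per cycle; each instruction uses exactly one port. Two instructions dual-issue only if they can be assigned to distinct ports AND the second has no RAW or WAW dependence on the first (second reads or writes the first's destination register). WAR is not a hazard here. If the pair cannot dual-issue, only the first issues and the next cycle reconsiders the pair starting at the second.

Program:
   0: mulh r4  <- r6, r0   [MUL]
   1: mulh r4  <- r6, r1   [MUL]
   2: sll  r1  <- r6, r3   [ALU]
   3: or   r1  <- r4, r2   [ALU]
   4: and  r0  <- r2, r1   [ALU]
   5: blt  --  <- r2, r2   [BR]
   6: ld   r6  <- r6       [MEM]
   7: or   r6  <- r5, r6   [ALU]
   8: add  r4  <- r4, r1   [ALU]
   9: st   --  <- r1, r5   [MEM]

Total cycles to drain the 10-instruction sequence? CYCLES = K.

[0] i0  mulh  -- no-port MUL/MUL
[1] i1/i2  mulh;sll  -- 2-wide
[2] i3  or  -- RAW r1
[3] i4/i5  and;blt  -- 2-wide
[4] i6  ld  -- RAW+WAW r6
[5] i7/i8  or;add  -- 2-wide
[6] i9  st  -- tail

CYCLES = 7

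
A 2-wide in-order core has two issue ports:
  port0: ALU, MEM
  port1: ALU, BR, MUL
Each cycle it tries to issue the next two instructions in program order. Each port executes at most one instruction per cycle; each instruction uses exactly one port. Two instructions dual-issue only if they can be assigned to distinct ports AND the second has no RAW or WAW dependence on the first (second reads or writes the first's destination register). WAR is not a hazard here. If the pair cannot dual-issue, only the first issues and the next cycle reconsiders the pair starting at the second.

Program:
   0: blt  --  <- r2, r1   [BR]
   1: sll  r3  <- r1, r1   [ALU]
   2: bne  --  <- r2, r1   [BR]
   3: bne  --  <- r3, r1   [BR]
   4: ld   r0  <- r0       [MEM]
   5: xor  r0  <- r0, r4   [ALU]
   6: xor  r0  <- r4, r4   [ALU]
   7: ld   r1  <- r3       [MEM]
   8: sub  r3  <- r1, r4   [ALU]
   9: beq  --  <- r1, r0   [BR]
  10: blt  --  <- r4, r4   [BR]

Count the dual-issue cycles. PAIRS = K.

PAIRS = 4

[0] i0&i1  blt+sll  -- dual
[1] i2  bne  -- no-port BR/BR
[2] i3&i4  bne+ld  -- dual
[3] i5  xor  -- WAW r0
[4] i6&i7  xor+ld  -- dual
[5] i8&i9  sub+beq  -- dual
[6] i10  blt  -- tail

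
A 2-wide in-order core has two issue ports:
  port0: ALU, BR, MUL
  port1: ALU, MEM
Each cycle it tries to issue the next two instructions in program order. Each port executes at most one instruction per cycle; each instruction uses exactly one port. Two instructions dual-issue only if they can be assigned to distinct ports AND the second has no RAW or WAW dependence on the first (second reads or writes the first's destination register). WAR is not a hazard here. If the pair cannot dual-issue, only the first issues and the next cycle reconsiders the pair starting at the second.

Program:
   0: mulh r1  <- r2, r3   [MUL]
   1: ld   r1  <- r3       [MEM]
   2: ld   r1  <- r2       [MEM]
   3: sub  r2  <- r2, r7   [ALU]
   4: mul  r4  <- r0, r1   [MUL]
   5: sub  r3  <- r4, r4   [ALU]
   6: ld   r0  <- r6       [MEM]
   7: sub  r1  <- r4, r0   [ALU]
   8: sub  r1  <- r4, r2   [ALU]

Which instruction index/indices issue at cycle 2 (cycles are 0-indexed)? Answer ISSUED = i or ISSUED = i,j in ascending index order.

0. mulh @i0  | WAW r1
1. ld @i1  | no-port MEM/MEM
2. ld/sub @i2&i3  | dual
3. mul @i4  | RAW r4
4. sub/ld @i5&i6  | dual
5. sub @i7  | WAW r1
6. sub @i8  | tail

ISSUED = 2,3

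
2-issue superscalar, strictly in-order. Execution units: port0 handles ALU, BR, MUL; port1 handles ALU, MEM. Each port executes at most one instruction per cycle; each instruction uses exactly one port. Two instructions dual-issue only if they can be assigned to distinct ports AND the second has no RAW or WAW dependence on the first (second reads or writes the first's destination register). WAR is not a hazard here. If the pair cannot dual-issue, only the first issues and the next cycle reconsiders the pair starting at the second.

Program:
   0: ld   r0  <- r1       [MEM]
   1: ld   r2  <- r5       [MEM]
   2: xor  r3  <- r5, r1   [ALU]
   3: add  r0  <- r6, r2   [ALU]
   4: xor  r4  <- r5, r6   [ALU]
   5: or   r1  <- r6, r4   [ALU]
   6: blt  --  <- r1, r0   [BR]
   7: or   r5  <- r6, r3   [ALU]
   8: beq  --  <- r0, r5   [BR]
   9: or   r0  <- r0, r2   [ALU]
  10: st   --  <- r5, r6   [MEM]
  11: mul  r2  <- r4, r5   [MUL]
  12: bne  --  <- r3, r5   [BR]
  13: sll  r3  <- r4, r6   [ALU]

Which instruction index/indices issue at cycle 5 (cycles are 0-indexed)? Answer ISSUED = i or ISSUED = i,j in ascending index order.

c0: i0 ld  no-port MEM/MEM
c1: i1+i2 ld xor  pair
c2: i3+i4 add xor  pair
c3: i5 or  RAW r1
c4: i6+i7 blt or  pair
c5: i8+i9 beq or  pair
c6: i10+i11 st mul  pair
c7: i12+i13 bne sll  pair

ISSUED = 8,9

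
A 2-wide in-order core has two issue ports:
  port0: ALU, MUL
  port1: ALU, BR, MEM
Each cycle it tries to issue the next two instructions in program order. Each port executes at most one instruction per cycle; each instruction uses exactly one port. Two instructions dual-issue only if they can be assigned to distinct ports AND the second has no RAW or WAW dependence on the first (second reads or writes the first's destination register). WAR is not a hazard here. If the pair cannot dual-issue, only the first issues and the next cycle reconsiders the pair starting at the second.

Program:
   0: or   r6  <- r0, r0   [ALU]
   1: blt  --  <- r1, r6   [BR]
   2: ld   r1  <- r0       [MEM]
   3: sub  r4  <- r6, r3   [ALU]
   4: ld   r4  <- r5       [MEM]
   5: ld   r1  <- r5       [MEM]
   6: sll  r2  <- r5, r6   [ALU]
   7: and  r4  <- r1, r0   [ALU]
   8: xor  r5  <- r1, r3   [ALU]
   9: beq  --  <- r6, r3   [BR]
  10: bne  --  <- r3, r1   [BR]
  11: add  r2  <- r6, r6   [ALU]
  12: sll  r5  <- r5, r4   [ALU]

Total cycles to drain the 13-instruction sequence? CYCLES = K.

CYCLES = 9

[0] i0  or  -- RAW r6
[1] i1  blt  -- no-port BR/MEM
[2] i2,i3  ld sub  -- dual
[3] i4  ld  -- no-port MEM/MEM
[4] i5,i6  ld sll  -- dual
[5] i7,i8  and xor  -- dual
[6] i9  beq  -- no-port BR/BR
[7] i10,i11  bne add  -- dual
[8] i12  sll  -- tail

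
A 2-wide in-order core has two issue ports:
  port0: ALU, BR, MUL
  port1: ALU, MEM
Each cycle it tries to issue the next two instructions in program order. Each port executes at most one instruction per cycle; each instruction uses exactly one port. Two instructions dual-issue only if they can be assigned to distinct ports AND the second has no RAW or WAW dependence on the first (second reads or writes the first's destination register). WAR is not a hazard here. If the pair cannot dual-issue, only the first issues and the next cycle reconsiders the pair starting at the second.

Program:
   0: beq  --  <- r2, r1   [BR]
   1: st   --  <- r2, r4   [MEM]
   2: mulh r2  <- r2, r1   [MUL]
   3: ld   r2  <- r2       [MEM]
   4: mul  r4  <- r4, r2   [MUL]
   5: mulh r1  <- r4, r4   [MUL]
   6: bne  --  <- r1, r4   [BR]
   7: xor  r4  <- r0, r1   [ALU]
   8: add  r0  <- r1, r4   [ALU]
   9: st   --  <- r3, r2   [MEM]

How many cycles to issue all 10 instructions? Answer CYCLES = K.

  cy0 -> i0,i1 (beq.BR st.MEM) dual
  cy1 -> i2 (mulh.MUL) RAW+WAW r2
  cy2 -> i3 (ld.MEM) RAW r2
  cy3 -> i4 (mul.MUL) no-port MUL/MUL
  cy4 -> i5 (mulh.MUL) no-port MUL/BR
  cy5 -> i6,i7 (bne.BR xor.ALU) dual
  cy6 -> i8,i9 (add.ALU st.MEM) dual

CYCLES = 7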